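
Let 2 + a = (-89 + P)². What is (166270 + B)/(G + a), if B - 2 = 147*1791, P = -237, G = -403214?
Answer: -143183/98980 ≈ -1.4466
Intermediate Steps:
a = 106274 (a = -2 + (-89 - 237)² = -2 + (-326)² = -2 + 106276 = 106274)
B = 263279 (B = 2 + 147*1791 = 2 + 263277 = 263279)
(166270 + B)/(G + a) = (166270 + 263279)/(-403214 + 106274) = 429549/(-296940) = 429549*(-1/296940) = -143183/98980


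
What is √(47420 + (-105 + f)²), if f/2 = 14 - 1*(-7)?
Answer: √51389 ≈ 226.69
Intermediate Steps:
f = 42 (f = 2*(14 - 1*(-7)) = 2*(14 + 7) = 2*21 = 42)
√(47420 + (-105 + f)²) = √(47420 + (-105 + 42)²) = √(47420 + (-63)²) = √(47420 + 3969) = √51389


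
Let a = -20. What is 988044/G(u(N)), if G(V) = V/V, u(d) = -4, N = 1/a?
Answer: 988044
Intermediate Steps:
N = -1/20 (N = 1/(-20) = -1/20 ≈ -0.050000)
G(V) = 1
988044/G(u(N)) = 988044/1 = 988044*1 = 988044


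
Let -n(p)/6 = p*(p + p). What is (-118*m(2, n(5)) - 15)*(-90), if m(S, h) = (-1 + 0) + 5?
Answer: 43830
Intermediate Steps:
n(p) = -12*p**2 (n(p) = -6*p*(p + p) = -6*p*2*p = -12*p**2)
m(S, h) = 4 (m(S, h) = -1 + 5 = 4)
(-118*m(2, n(5)) - 15)*(-90) = (-118*4 - 15)*(-90) = (-472 - 15)*(-90) = -487*(-90) = 43830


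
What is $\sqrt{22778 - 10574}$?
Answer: $6 \sqrt{339} \approx 110.47$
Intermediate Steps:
$\sqrt{22778 - 10574} = \sqrt{12204} = 6 \sqrt{339}$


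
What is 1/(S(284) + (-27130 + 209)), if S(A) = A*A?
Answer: 1/53735 ≈ 1.8610e-5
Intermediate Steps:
S(A) = A**2
1/(S(284) + (-27130 + 209)) = 1/(284**2 + (-27130 + 209)) = 1/(80656 - 26921) = 1/53735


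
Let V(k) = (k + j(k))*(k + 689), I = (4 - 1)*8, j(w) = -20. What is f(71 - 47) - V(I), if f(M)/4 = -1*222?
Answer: -3740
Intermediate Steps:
I = 24 (I = 3*8 = 24)
f(M) = -888 (f(M) = 4*(-1*222) = 4*(-222) = -888)
V(k) = (-20 + k)*(689 + k) (V(k) = (k - 20)*(k + 689) = (-20 + k)*(689 + k))
f(71 - 47) - V(I) = -888 - (-13780 + 24**2 + 669*24) = -888 - (-13780 + 576 + 16056) = -888 - 1*2852 = -888 - 2852 = -3740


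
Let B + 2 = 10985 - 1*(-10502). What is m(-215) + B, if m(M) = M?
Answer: 21270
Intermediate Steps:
B = 21485 (B = -2 + (10985 - 1*(-10502)) = -2 + (10985 + 10502) = -2 + 21487 = 21485)
m(-215) + B = -215 + 21485 = 21270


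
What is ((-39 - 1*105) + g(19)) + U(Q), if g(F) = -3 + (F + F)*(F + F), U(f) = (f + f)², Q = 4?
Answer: 1361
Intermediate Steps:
U(f) = 4*f² (U(f) = (2*f)² = 4*f²)
g(F) = -3 + 4*F² (g(F) = -3 + (2*F)*(2*F) = -3 + 4*F²)
((-39 - 1*105) + g(19)) + U(Q) = ((-39 - 1*105) + (-3 + 4*19²)) + 4*4² = ((-39 - 105) + (-3 + 4*361)) + 4*16 = (-144 + (-3 + 1444)) + 64 = (-144 + 1441) + 64 = 1297 + 64 = 1361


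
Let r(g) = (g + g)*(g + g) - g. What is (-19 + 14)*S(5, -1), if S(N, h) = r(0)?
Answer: 0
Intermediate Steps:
r(g) = -g + 4*g² (r(g) = (2*g)*(2*g) - g = 4*g² - g = -g + 4*g²)
S(N, h) = 0 (S(N, h) = 0*(-1 + 4*0) = 0*(-1 + 0) = 0*(-1) = 0)
(-19 + 14)*S(5, -1) = (-19 + 14)*0 = -5*0 = 0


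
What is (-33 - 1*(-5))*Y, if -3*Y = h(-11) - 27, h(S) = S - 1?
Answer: -364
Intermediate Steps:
h(S) = -1 + S
Y = 13 (Y = -((-1 - 11) - 27)/3 = -(-12 - 27)/3 = -1/3*(-39) = 13)
(-33 - 1*(-5))*Y = (-33 - 1*(-5))*13 = (-33 + 5)*13 = -28*13 = -364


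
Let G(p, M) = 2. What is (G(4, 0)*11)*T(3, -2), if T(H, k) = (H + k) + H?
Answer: 88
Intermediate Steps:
T(H, k) = k + 2*H
(G(4, 0)*11)*T(3, -2) = (2*11)*(-2 + 2*3) = 22*(-2 + 6) = 22*4 = 88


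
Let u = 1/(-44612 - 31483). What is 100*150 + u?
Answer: 1141424999/76095 ≈ 15000.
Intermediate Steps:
u = -1/76095 (u = 1/(-76095) = -1/76095 ≈ -1.3141e-5)
100*150 + u = 100*150 - 1/76095 = 15000 - 1/76095 = 1141424999/76095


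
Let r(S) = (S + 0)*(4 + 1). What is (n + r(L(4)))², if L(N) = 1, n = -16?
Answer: 121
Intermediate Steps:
r(S) = 5*S (r(S) = S*5 = 5*S)
(n + r(L(4)))² = (-16 + 5*1)² = (-16 + 5)² = (-11)² = 121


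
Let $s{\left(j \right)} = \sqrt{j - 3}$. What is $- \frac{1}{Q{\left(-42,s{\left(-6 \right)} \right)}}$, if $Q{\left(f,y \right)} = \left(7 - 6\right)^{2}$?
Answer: $-1$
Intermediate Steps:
$s{\left(j \right)} = \sqrt{-3 + j}$
$Q{\left(f,y \right)} = 1$ ($Q{\left(f,y \right)} = 1^{2} = 1$)
$- \frac{1}{Q{\left(-42,s{\left(-6 \right)} \right)}} = - 1^{-1} = \left(-1\right) 1 = -1$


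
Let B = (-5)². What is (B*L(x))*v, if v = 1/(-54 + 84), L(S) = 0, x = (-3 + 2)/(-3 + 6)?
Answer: 0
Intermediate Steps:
x = -⅓ (x = -1/3 = -1*⅓ = -⅓ ≈ -0.33333)
v = 1/30 ≈ 0.033333
B = 25
(B*L(x))*v = (25*0)*(1/30) = 0*(1/30) = 0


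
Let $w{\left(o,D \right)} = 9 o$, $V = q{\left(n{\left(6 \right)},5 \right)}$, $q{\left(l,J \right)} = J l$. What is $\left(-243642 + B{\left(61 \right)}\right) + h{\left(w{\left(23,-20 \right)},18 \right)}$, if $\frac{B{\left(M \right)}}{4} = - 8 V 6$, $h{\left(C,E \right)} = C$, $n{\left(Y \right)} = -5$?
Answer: $-238635$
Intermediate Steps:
$V = -25$ ($V = 5 \left(-5\right) = -25$)
$B{\left(M \right)} = 4800$ ($B{\left(M \right)} = 4 \left(-8\right) \left(-25\right) 6 = 4 \cdot 200 \cdot 6 = 4 \cdot 1200 = 4800$)
$\left(-243642 + B{\left(61 \right)}\right) + h{\left(w{\left(23,-20 \right)},18 \right)} = \left(-243642 + 4800\right) + 9 \cdot 23 = -238842 + 207 = -238635$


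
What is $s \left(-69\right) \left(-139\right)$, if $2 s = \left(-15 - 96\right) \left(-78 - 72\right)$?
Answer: $79845075$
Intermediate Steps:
$s = 8325$ ($s = \frac{\left(-15 - 96\right) \left(-78 - 72\right)}{2} = \frac{\left(-111\right) \left(-150\right)}{2} = \frac{1}{2} \cdot 16650 = 8325$)
$s \left(-69\right) \left(-139\right) = 8325 \left(-69\right) \left(-139\right) = \left(-574425\right) \left(-139\right) = 79845075$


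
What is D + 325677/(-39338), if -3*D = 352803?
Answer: -4626513815/39338 ≈ -1.1761e+5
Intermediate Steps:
D = -117601 (D = -1/3*352803 = -117601)
D + 325677/(-39338) = -117601 + 325677/(-39338) = -117601 + 325677*(-1/39338) = -117601 - 325677/39338 = -4626513815/39338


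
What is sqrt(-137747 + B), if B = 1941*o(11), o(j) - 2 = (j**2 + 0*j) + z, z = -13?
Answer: sqrt(75763) ≈ 275.25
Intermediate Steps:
o(j) = -11 + j**2 (o(j) = 2 + ((j**2 + 0*j) - 13) = 2 + ((j**2 + 0) - 13) = 2 + (j**2 - 13) = 2 + (-13 + j**2) = -11 + j**2)
B = 213510 (B = 1941*(-11 + 11**2) = 1941*(-11 + 121) = 1941*110 = 213510)
sqrt(-137747 + B) = sqrt(-137747 + 213510) = sqrt(75763)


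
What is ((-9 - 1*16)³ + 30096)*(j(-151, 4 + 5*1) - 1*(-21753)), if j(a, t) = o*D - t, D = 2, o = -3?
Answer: 314570598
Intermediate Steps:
j(a, t) = -6 - t (j(a, t) = -3*2 - t = -6 - t)
((-9 - 1*16)³ + 30096)*(j(-151, 4 + 5*1) - 1*(-21753)) = ((-9 - 1*16)³ + 30096)*((-6 - (4 + 5*1)) - 1*(-21753)) = ((-9 - 16)³ + 30096)*((-6 - (4 + 5)) + 21753) = ((-25)³ + 30096)*((-6 - 1*9) + 21753) = (-15625 + 30096)*((-6 - 9) + 21753) = 14471*(-15 + 21753) = 14471*21738 = 314570598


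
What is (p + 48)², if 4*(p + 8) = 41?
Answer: 40401/16 ≈ 2525.1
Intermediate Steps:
p = 9/4 (p = -8 + (¼)*41 = -8 + 41/4 = 9/4 ≈ 2.2500)
(p + 48)² = (9/4 + 48)² = (201/4)² = 40401/16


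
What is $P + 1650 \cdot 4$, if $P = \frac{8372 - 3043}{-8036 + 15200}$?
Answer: $\frac{47287729}{7164} \approx 6600.7$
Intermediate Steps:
$P = \frac{5329}{7164} \approx 0.74386$
$P + 1650 \cdot 4 = \frac{5329}{7164} + 1650 \cdot 4 = \frac{5329}{7164} + 6600 = \frac{47287729}{7164}$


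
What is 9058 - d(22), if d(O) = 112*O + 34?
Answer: 6560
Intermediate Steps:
d(O) = 34 + 112*O
9058 - d(22) = 9058 - (34 + 112*22) = 9058 - (34 + 2464) = 9058 - 1*2498 = 9058 - 2498 = 6560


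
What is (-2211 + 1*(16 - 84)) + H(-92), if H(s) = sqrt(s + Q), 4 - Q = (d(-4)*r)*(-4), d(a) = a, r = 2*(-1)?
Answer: -2279 + 2*I*sqrt(14) ≈ -2279.0 + 7.4833*I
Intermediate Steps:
r = -2
Q = 36 (Q = 4 - (-4*(-2))*(-4) = 4 - 8*(-4) = 4 - 1*(-32) = 4 + 32 = 36)
H(s) = sqrt(36 + s) (H(s) = sqrt(s + 36) = sqrt(36 + s))
(-2211 + 1*(16 - 84)) + H(-92) = (-2211 + 1*(16 - 84)) + sqrt(36 - 92) = (-2211 + 1*(-68)) + sqrt(-56) = (-2211 - 68) + 2*I*sqrt(14) = -2279 + 2*I*sqrt(14)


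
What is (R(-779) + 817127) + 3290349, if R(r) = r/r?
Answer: 4107477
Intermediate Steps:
R(r) = 1
(R(-779) + 817127) + 3290349 = (1 + 817127) + 3290349 = 817128 + 3290349 = 4107477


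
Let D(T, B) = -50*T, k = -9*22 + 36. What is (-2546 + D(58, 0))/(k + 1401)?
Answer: -778/177 ≈ -4.3955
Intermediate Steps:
k = -162 (k = -198 + 36 = -162)
(-2546 + D(58, 0))/(k + 1401) = (-2546 - 50*58)/(-162 + 1401) = (-2546 - 2900)/1239 = -5446*1/1239 = -778/177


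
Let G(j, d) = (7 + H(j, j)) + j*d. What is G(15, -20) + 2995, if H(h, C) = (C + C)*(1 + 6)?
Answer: 2912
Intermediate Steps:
H(h, C) = 14*C (H(h, C) = (2*C)*7 = 14*C)
G(j, d) = 7 + 14*j + d*j (G(j, d) = (7 + 14*j) + j*d = (7 + 14*j) + d*j = 7 + 14*j + d*j)
G(15, -20) + 2995 = (7 + 14*15 - 20*15) + 2995 = (7 + 210 - 300) + 2995 = -83 + 2995 = 2912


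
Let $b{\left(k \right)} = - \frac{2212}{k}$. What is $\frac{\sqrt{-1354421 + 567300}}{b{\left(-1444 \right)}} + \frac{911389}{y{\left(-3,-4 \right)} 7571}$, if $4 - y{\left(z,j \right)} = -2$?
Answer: $\frac{911389}{45426} + \frac{361 i \sqrt{787121}}{553} \approx 20.063 + 579.17 i$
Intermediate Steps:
$y{\left(z,j \right)} = 6$ ($y{\left(z,j \right)} = 4 - -2 = 4 + 2 = 6$)
$\frac{\sqrt{-1354421 + 567300}}{b{\left(-1444 \right)}} + \frac{911389}{y{\left(-3,-4 \right)} 7571} = \frac{\sqrt{-1354421 + 567300}}{\left(-2212\right) \frac{1}{-1444}} + \frac{911389}{6 \cdot 7571} = \frac{\sqrt{-787121}}{\left(-2212\right) \left(- \frac{1}{1444}\right)} + \frac{911389}{45426} = \frac{i \sqrt{787121}}{\frac{553}{361}} + 911389 \cdot \frac{1}{45426} = i \sqrt{787121} \cdot \frac{361}{553} + \frac{911389}{45426} = \frac{361 i \sqrt{787121}}{553} + \frac{911389}{45426} = \frac{911389}{45426} + \frac{361 i \sqrt{787121}}{553}$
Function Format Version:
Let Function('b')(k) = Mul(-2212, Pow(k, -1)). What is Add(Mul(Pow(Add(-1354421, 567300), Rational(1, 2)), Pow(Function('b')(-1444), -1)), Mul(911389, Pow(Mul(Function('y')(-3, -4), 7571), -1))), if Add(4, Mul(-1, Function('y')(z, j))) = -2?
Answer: Add(Rational(911389, 45426), Mul(Rational(361, 553), I, Pow(787121, Rational(1, 2)))) ≈ Add(20.063, Mul(579.17, I))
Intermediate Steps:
Function('y')(z, j) = 6 (Function('y')(z, j) = Add(4, Mul(-1, -2)) = Add(4, 2) = 6)
Add(Mul(Pow(Add(-1354421, 567300), Rational(1, 2)), Pow(Function('b')(-1444), -1)), Mul(911389, Pow(Mul(Function('y')(-3, -4), 7571), -1))) = Add(Mul(Pow(Add(-1354421, 567300), Rational(1, 2)), Pow(Mul(-2212, Pow(-1444, -1)), -1)), Mul(911389, Pow(Mul(6, 7571), -1))) = Add(Mul(Pow(-787121, Rational(1, 2)), Pow(Mul(-2212, Rational(-1, 1444)), -1)), Mul(911389, Pow(45426, -1))) = Add(Mul(Mul(I, Pow(787121, Rational(1, 2))), Pow(Rational(553, 361), -1)), Mul(911389, Rational(1, 45426))) = Add(Mul(Mul(I, Pow(787121, Rational(1, 2))), Rational(361, 553)), Rational(911389, 45426)) = Add(Mul(Rational(361, 553), I, Pow(787121, Rational(1, 2))), Rational(911389, 45426)) = Add(Rational(911389, 45426), Mul(Rational(361, 553), I, Pow(787121, Rational(1, 2))))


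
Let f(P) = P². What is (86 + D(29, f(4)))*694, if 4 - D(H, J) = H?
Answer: 42334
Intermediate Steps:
D(H, J) = 4 - H
(86 + D(29, f(4)))*694 = (86 + (4 - 1*29))*694 = (86 + (4 - 29))*694 = (86 - 25)*694 = 61*694 = 42334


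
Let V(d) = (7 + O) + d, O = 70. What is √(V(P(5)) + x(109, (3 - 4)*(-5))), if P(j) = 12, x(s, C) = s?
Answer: 3*√22 ≈ 14.071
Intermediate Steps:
V(d) = 77 + d (V(d) = (7 + 70) + d = 77 + d)
√(V(P(5)) + x(109, (3 - 4)*(-5))) = √((77 + 12) + 109) = √(89 + 109) = √198 = 3*√22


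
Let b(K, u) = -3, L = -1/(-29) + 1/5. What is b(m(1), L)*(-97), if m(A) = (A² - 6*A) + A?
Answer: 291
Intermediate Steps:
m(A) = A² - 5*A
L = 34/145 (L = -1*(-1/29) + 1*(⅕) = 1/29 + ⅕ = 34/145 ≈ 0.23448)
b(m(1), L)*(-97) = -3*(-97) = 291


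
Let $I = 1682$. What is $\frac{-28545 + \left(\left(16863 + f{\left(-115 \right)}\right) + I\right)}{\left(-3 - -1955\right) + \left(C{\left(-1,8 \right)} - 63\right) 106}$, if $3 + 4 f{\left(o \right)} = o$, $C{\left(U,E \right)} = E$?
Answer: $\frac{20059}{7756} \approx 2.5863$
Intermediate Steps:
$f{\left(o \right)} = - \frac{3}{4} + \frac{o}{4}$
$\frac{-28545 + \left(\left(16863 + f{\left(-115 \right)}\right) + I\right)}{\left(-3 - -1955\right) + \left(C{\left(-1,8 \right)} - 63\right) 106} = \frac{-28545 + \left(\left(16863 + \left(- \frac{3}{4} + \frac{1}{4} \left(-115\right)\right)\right) + 1682\right)}{\left(-3 - -1955\right) + \left(8 - 63\right) 106} = \frac{-28545 + \left(\left(16863 - \frac{59}{2}\right) + 1682\right)}{\left(-3 + 1955\right) - 5830} = \frac{-28545 + \left(\left(16863 - \frac{59}{2}\right) + 1682\right)}{1952 - 5830} = \frac{-28545 + \left(\frac{33667}{2} + 1682\right)}{-3878} = \left(-28545 + \frac{37031}{2}\right) \left(- \frac{1}{3878}\right) = \left(- \frac{20059}{2}\right) \left(- \frac{1}{3878}\right) = \frac{20059}{7756}$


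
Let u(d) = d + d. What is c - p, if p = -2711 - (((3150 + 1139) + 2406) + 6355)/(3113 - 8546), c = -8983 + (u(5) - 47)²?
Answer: -8883683/1811 ≈ -4905.4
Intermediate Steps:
u(d) = 2*d
c = -7614 (c = -8983 + (2*5 - 47)² = -8983 + (10 - 47)² = -8983 + (-37)² = -8983 + 1369 = -7614)
p = -4905271/1811 (p = -2711 - ((4289 + 2406) + 6355)/(-5433) = -2711 - (6695 + 6355)*(-1)/5433 = -2711 - 13050*(-1)/5433 = -2711 - 1*(-4350/1811) = -2711 + 4350/1811 = -4905271/1811 ≈ -2708.6)
c - p = -7614 - 1*(-4905271/1811) = -7614 + 4905271/1811 = -8883683/1811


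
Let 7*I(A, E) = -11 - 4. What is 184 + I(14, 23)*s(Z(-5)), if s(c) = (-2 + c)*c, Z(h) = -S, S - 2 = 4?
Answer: 568/7 ≈ 81.143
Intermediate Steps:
S = 6 (S = 2 + 4 = 6)
Z(h) = -6 (Z(h) = -1*6 = -6)
I(A, E) = -15/7 (I(A, E) = (-11 - 4)/7 = (⅐)*(-15) = -15/7)
s(c) = c*(-2 + c)
184 + I(14, 23)*s(Z(-5)) = 184 - (-90)*(-2 - 6)/7 = 184 - (-90)*(-8)/7 = 184 - 15/7*48 = 184 - 720/7 = 568/7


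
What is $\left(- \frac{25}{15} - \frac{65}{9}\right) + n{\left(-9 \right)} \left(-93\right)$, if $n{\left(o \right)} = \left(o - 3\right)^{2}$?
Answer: $- \frac{120608}{9} \approx -13401.0$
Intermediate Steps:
$n{\left(o \right)} = \left(-3 + o\right)^{2}$
$\left(- \frac{25}{15} - \frac{65}{9}\right) + n{\left(-9 \right)} \left(-93\right) = \left(- \frac{25}{15} - \frac{65}{9}\right) + \left(-3 - 9\right)^{2} \left(-93\right) = \left(\left(-25\right) \frac{1}{15} - \frac{65}{9}\right) + \left(-12\right)^{2} \left(-93\right) = \left(- \frac{5}{3} - \frac{65}{9}\right) + 144 \left(-93\right) = - \frac{80}{9} - 13392 = - \frac{120608}{9}$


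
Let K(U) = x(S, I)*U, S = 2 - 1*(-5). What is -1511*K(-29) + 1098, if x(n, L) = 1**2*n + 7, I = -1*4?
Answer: 614564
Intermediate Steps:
S = 7 (S = 2 + 5 = 7)
I = -4
x(n, L) = 7 + n (x(n, L) = 1*n + 7 = n + 7 = 7 + n)
K(U) = 14*U (K(U) = (7 + 7)*U = 14*U)
-1511*K(-29) + 1098 = -21154*(-29) + 1098 = -1511*(-406) + 1098 = 613466 + 1098 = 614564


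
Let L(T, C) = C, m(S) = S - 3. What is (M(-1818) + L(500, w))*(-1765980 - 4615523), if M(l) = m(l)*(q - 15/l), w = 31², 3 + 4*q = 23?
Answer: 10517501868869/202 ≈ 5.2067e+10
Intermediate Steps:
q = 5 (q = -¾ + (¼)*23 = -¾ + 23/4 = 5)
m(S) = -3 + S
w = 961
M(l) = (-3 + l)*(5 - 15/l)
(M(-1818) + L(500, w))*(-1765980 - 4615523) = (5*(-3 - 1818)²/(-1818) + 961)*(-1765980 - 4615523) = (5*(-1/1818)*(-1821)² + 961)*(-6381503) = (5*(-1/1818)*3316041 + 961)*(-6381503) = (-1842245/202 + 961)*(-6381503) = -1648123/202*(-6381503) = 10517501868869/202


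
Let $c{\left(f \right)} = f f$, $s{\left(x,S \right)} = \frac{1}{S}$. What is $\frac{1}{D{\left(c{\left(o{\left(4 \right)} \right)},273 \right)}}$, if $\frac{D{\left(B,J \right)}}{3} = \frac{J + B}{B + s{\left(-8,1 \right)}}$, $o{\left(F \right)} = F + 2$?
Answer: $\frac{37}{927} \approx 0.039914$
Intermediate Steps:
$o{\left(F \right)} = 2 + F$
$c{\left(f \right)} = f^{2}$
$D{\left(B,J \right)} = \frac{3 \left(B + J\right)}{1 + B}$ ($D{\left(B,J \right)} = 3 \frac{J + B}{B + 1^{-1}} = 3 \frac{B + J}{B + 1} = 3 \frac{B + J}{1 + B} = \frac{3 \left(B + J\right)}{1 + B}$)
$\frac{1}{D{\left(c{\left(o{\left(4 \right)} \right)},273 \right)}} = \frac{1}{3 \frac{1}{1 + \left(2 + 4\right)^{2}} \left(\left(2 + 4\right)^{2} + 273\right)} = \frac{1}{3 \frac{1}{1 + 6^{2}} \left(6^{2} + 273\right)} = \frac{1}{3 \frac{1}{1 + 36} \left(36 + 273\right)} = \frac{1}{3 \cdot \frac{1}{37} \cdot 309} = \frac{1}{\frac{927}{37}} = \frac{37}{927}$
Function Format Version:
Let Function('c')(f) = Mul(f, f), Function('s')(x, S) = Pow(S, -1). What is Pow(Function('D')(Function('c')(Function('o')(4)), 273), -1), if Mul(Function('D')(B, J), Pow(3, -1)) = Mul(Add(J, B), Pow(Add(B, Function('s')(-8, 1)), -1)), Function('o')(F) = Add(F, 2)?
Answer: Rational(37, 927) ≈ 0.039914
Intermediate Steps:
Function('o')(F) = Add(2, F)
Function('c')(f) = Pow(f, 2)
Function('D')(B, J) = Mul(3, Pow(Add(1, B), -1), Add(B, J)) (Function('D')(B, J) = Mul(3, Mul(Add(J, B), Pow(Add(B, Pow(1, -1)), -1))) = Mul(3, Mul(Add(B, J), Pow(Add(B, 1), -1))) = Mul(3, Mul(Add(B, J), Pow(Add(1, B), -1))) = Mul(3, Mul(Pow(Add(1, B), -1), Add(B, J))) = Mul(3, Pow(Add(1, B), -1), Add(B, J)))
Pow(Function('D')(Function('c')(Function('o')(4)), 273), -1) = Pow(Mul(3, Pow(Add(1, Pow(Add(2, 4), 2)), -1), Add(Pow(Add(2, 4), 2), 273)), -1) = Pow(Mul(3, Pow(Add(1, Pow(6, 2)), -1), Add(Pow(6, 2), 273)), -1) = Pow(Mul(3, Pow(Add(1, 36), -1), Add(36, 273)), -1) = Pow(Mul(3, Pow(37, -1), 309), -1) = Pow(Mul(3, Rational(1, 37), 309), -1) = Pow(Rational(927, 37), -1) = Rational(37, 927)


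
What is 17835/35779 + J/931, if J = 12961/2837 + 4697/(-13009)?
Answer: 618366198485745/1229365803956717 ≈ 0.50300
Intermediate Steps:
J = 155284260/36906533 (J = 12961*(1/2837) + 4697*(-1/13009) = 12961/2837 - 4697/13009 = 155284260/36906533 ≈ 4.2075)
17835/35779 + J/931 = 17835/35779 + (155284260/36906533)/931 = 17835*(1/35779) + (155284260/36906533)*(1/931) = 17835/35779 + 155284260/34359982223 = 618366198485745/1229365803956717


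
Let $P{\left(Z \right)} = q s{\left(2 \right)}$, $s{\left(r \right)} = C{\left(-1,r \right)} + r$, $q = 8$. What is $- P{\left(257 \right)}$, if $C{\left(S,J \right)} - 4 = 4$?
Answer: $-80$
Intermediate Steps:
$C{\left(S,J \right)} = 8$ ($C{\left(S,J \right)} = 4 + 4 = 8$)
$s{\left(r \right)} = 8 + r$
$P{\left(Z \right)} = 80$ ($P{\left(Z \right)} = 8 \left(8 + 2\right) = 8 \cdot 10 = 80$)
$- P{\left(257 \right)} = \left(-1\right) 80 = -80$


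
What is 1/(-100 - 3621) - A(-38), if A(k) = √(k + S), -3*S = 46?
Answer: -1/3721 - 4*I*√30/3 ≈ -0.00026874 - 7.303*I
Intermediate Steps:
S = -46/3 (S = -⅓*46 = -46/3 ≈ -15.333)
A(k) = √(-46/3 + k) (A(k) = √(k - 46/3) = √(-46/3 + k))
1/(-100 - 3621) - A(-38) = 1/(-100 - 3621) - √(-138 + 9*(-38))/3 = 1/(-3721) - √(-138 - 342)/3 = -1/3721 - √(-480)/3 = -1/3721 - 4*I*√30/3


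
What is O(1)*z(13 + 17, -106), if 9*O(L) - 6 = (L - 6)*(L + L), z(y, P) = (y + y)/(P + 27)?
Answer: 80/237 ≈ 0.33755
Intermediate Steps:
z(y, P) = 2*y/(27 + P) (z(y, P) = (2*y)/(27 + P) = 2*y/(27 + P))
O(L) = 2/3 + 2*L*(-6 + L)/9 (O(L) = 2/3 + ((L - 6)*(L + L))/9 = 2/3 + ((-6 + L)*(2*L))/9 = 2/3 + (2*L*(-6 + L))/9 = 2/3 + 2*L*(-6 + L)/9)
O(1)*z(13 + 17, -106) = (2/3 - 4/3*1 + (2/9)*1**2)*(2*(13 + 17)/(27 - 106)) = (2/3 - 4/3 + (2/9)*1)*(2*30/(-79)) = (2/3 - 4/3 + 2/9)*(2*30*(-1/79)) = -4/9*(-60/79) = 80/237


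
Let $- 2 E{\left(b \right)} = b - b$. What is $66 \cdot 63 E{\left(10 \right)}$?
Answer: $0$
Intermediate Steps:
$E{\left(b \right)} = 0$ ($E{\left(b \right)} = - \frac{b - b}{2} = \left(- \frac{1}{2}\right) 0 = 0$)
$66 \cdot 63 E{\left(10 \right)} = 66 \cdot 63 \cdot 0 = 4158 \cdot 0 = 0$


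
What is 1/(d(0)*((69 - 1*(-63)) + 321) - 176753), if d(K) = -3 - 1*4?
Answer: -1/179924 ≈ -5.5579e-6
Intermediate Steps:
d(K) = -7 (d(K) = -3 - 4 = -7)
1/(d(0)*((69 - 1*(-63)) + 321) - 176753) = 1/(-7*((69 - 1*(-63)) + 321) - 176753) = 1/(-7*((69 + 63) + 321) - 176753) = 1/(-7*(132 + 321) - 176753) = 1/(-7*453 - 176753) = 1/(-3171 - 176753) = 1/(-179924) = -1/179924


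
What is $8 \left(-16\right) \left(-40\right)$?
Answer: $5120$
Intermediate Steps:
$8 \left(-16\right) \left(-40\right) = \left(-128\right) \left(-40\right) = 5120$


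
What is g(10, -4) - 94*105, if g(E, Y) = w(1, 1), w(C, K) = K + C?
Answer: -9868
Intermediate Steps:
w(C, K) = C + K
g(E, Y) = 2 (g(E, Y) = 1 + 1 = 2)
g(10, -4) - 94*105 = 2 - 94*105 = 2 - 9870 = -9868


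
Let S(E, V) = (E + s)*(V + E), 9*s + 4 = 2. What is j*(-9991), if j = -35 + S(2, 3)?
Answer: 2347885/9 ≈ 2.6088e+5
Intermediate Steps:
s = -2/9 (s = -4/9 + (1/9)*2 = -4/9 + 2/9 = -2/9 ≈ -0.22222)
S(E, V) = (-2/9 + E)*(E + V) (S(E, V) = (E - 2/9)*(V + E) = (-2/9 + E)*(E + V))
j = -235/9 (j = -35 + (2**2 - 2/9*2 - 2/9*3 + 2*3) = -35 + (4 - 4/9 - 2/3 + 6) = -35 + 80/9 = -235/9 ≈ -26.111)
j*(-9991) = -235/9*(-9991) = 2347885/9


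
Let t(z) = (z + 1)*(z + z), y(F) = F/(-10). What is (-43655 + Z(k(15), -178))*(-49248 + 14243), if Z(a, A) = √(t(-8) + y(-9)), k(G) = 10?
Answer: 1528143275 - 7001*√11290/2 ≈ 1.5278e+9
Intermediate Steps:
y(F) = -F/10 (y(F) = F*(-⅒) = -F/10)
t(z) = 2*z*(1 + z) (t(z) = (1 + z)*(2*z) = 2*z*(1 + z))
Z(a, A) = √11290/10 (Z(a, A) = √(2*(-8)*(1 - 8) - ⅒*(-9)) = √(2*(-8)*(-7) + 9/10) = √(112 + 9/10) = √(1129/10) = √11290/10)
(-43655 + Z(k(15), -178))*(-49248 + 14243) = (-43655 + √11290/10)*(-49248 + 14243) = (-43655 + √11290/10)*(-35005) = 1528143275 - 7001*√11290/2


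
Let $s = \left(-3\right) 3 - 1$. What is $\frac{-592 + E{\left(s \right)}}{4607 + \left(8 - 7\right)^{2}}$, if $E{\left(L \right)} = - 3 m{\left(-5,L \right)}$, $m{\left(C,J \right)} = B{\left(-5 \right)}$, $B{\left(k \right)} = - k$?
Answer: $- \frac{607}{4608} \approx -0.13173$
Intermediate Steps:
$m{\left(C,J \right)} = 5$ ($m{\left(C,J \right)} = \left(-1\right) \left(-5\right) = 5$)
$s = -10$ ($s = -9 - 1 = -10$)
$E{\left(L \right)} = -15$ ($E{\left(L \right)} = \left(-3\right) 5 = -15$)
$\frac{-592 + E{\left(s \right)}}{4607 + \left(8 - 7\right)^{2}} = \frac{-592 - 15}{4607 + \left(8 - 7\right)^{2}} = - \frac{607}{4607 + 1^{2}} = - \frac{607}{4607 + 1} = - \frac{607}{4608}$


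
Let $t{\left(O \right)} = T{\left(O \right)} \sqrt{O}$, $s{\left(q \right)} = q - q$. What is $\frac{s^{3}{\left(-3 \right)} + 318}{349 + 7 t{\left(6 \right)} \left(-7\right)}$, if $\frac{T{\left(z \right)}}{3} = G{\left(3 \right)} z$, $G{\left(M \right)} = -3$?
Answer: $- \frac{110982}{41886095} + \frac{841428 \sqrt{6}}{41886095} \approx 0.046557$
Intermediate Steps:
$s{\left(q \right)} = 0$
$T{\left(z \right)} = - 9 z$ ($T{\left(z \right)} = 3 \left(- 3 z\right) = - 9 z$)
$t{\left(O \right)} = - 9 O^{\frac{3}{2}}$ ($t{\left(O \right)} = - 9 O \sqrt{O} = - 9 O^{\frac{3}{2}}$)
$\frac{s^{3}{\left(-3 \right)} + 318}{349 + 7 t{\left(6 \right)} \left(-7\right)} = \frac{0^{3} + 318}{349 + 7 \left(- 9 \cdot 6^{\frac{3}{2}}\right) \left(-7\right)} = \frac{0 + 318}{349 + 7 \left(- 9 \cdot 6 \sqrt{6}\right) \left(-7\right)} = \frac{318}{349 + 7 \left(- 54 \sqrt{6}\right) \left(-7\right)} = \frac{318}{349 + - 378 \sqrt{6} \left(-7\right)} = \frac{318}{349 + 2646 \sqrt{6}}$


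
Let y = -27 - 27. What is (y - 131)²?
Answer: 34225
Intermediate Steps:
y = -54
(y - 131)² = (-54 - 131)² = (-185)² = 34225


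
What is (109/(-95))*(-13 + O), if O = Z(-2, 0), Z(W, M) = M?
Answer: 1417/95 ≈ 14.916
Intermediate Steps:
O = 0
(109/(-95))*(-13 + O) = (109/(-95))*(-13 + 0) = (109*(-1/95))*(-13) = -109/95*(-13) = 1417/95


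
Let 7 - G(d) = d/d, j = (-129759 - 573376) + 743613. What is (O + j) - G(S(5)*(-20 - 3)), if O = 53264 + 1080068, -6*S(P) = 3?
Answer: 1173804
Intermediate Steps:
S(P) = -1/2 (S(P) = -1/6*3 = -1/2)
j = 40478 (j = -703135 + 743613 = 40478)
O = 1133332
G(d) = 6 (G(d) = 7 - d/d = 7 - 1*1 = 7 - 1 = 6)
(O + j) - G(S(5)*(-20 - 3)) = (1133332 + 40478) - 1*6 = 1173810 - 6 = 1173804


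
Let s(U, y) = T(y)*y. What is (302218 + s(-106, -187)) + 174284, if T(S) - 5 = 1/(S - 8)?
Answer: 92735752/195 ≈ 4.7557e+5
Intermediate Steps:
T(S) = 5 + 1/(-8 + S) (T(S) = 5 + 1/(S - 8) = 5 + 1/(-8 + S))
s(U, y) = y*(-39 + 5*y)/(-8 + y) (s(U, y) = ((-39 + 5*y)/(-8 + y))*y = y*(-39 + 5*y)/(-8 + y))
(302218 + s(-106, -187)) + 174284 = (302218 - 187*(-39 + 5*(-187))/(-8 - 187)) + 174284 = (302218 - 187*(-39 - 935)/(-195)) + 174284 = (302218 - 187*(-1/195)*(-974)) + 174284 = (302218 - 182138/195) + 174284 = 58750372/195 + 174284 = 92735752/195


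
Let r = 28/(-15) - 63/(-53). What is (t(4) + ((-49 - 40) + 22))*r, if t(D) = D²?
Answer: 9163/265 ≈ 34.577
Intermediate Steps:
r = -539/795 (r = 28*(-1/15) - 63*(-1/53) = -28/15 + 63/53 = -539/795 ≈ -0.67799)
(t(4) + ((-49 - 40) + 22))*r = (4² + ((-49 - 40) + 22))*(-539/795) = (16 + (-89 + 22))*(-539/795) = (16 - 67)*(-539/795) = -51*(-539/795) = 9163/265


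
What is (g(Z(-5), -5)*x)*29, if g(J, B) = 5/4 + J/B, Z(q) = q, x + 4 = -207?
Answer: -55071/4 ≈ -13768.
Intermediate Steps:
x = -211 (x = -4 - 207 = -211)
g(J, B) = 5/4 + J/B (g(J, B) = 5*(¼) + J/B = 5/4 + J/B)
(g(Z(-5), -5)*x)*29 = ((5/4 - 5/(-5))*(-211))*29 = ((5/4 - 5*(-⅕))*(-211))*29 = ((5/4 + 1)*(-211))*29 = ((9/4)*(-211))*29 = -1899/4*29 = -55071/4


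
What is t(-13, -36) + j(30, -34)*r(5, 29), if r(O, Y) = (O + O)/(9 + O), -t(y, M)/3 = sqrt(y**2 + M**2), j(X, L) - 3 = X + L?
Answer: -5/7 - 3*sqrt(1465) ≈ -115.54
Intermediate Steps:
j(X, L) = 3 + L + X (j(X, L) = 3 + (X + L) = 3 + (L + X) = 3 + L + X)
t(y, M) = -3*sqrt(M**2 + y**2) (t(y, M) = -3*sqrt(y**2 + M**2) = -3*sqrt(M**2 + y**2))
r(O, Y) = 2*O/(9 + O) (r(O, Y) = (2*O)/(9 + O) = 2*O/(9 + O))
t(-13, -36) + j(30, -34)*r(5, 29) = -3*sqrt((-36)**2 + (-13)**2) + (3 - 34 + 30)*(2*5/(9 + 5)) = -3*sqrt(1296 + 169) - 2*5/14 = -3*sqrt(1465) - 2*5/14 = -3*sqrt(1465) - 1*5/7 = -3*sqrt(1465) - 5/7 = -5/7 - 3*sqrt(1465)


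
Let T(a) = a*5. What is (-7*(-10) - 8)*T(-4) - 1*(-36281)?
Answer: 35041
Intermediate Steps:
T(a) = 5*a
(-7*(-10) - 8)*T(-4) - 1*(-36281) = (-7*(-10) - 8)*(5*(-4)) - 1*(-36281) = (70 - 8)*(-20) + 36281 = 62*(-20) + 36281 = -1240 + 36281 = 35041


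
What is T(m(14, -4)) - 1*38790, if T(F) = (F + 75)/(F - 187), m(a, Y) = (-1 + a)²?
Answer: -349232/9 ≈ -38804.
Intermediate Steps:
T(F) = (75 + F)/(-187 + F)
T(m(14, -4)) - 1*38790 = (75 + (-1 + 14)²)/(-187 + (-1 + 14)²) - 1*38790 = (75 + 13²)/(-187 + 13²) - 38790 = (75 + 169)/(-187 + 169) - 38790 = 244/(-18) - 38790 = -1/18*244 - 38790 = -122/9 - 38790 = -349232/9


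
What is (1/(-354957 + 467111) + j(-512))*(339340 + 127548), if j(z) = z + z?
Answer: -26810038423580/56077 ≈ -4.7809e+8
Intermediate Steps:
j(z) = 2*z
(1/(-354957 + 467111) + j(-512))*(339340 + 127548) = (1/(-354957 + 467111) + 2*(-512))*(339340 + 127548) = (1/112154 - 1024)*466888 = -114845695/112154*466888 = -26810038423580/56077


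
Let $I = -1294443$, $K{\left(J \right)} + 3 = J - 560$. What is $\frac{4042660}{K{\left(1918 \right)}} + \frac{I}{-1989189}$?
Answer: $\frac{178741528289}{59896691} \approx 2984.2$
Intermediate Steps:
$K{\left(J \right)} = -563 + J$ ($K{\left(J \right)} = -3 + \left(J - 560\right) = -3 + \left(-560 + J\right) = -563 + J$)
$\frac{4042660}{K{\left(1918 \right)}} + \frac{I}{-1989189} = \frac{4042660}{-563 + 1918} - \frac{1294443}{-1989189} = \frac{4042660}{1355} - - \frac{143827}{221021} = 4042660 \cdot \frac{1}{1355} + \frac{143827}{221021} = \frac{808532}{271} + \frac{143827}{221021} = \frac{178741528289}{59896691}$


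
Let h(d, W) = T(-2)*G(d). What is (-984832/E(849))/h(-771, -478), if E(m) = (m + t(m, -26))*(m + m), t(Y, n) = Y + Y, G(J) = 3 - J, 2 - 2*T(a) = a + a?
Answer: -246208/2510549883 ≈ -9.8069e-5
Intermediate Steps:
T(a) = 1 - a (T(a) = 1 - (a + a)/2 = 1 - a)
t(Y, n) = 2*Y
h(d, W) = 9 - 3*d (h(d, W) = (1 - 1*(-2))*(3 - d) = (1 + 2)*(3 - d) = 3*(3 - d) = 9 - 3*d)
E(m) = 6*m**2 (E(m) = (m + 2*m)*(m + m) = (3*m)*(2*m) = 6*m**2)
(-984832/E(849))/h(-771, -478) = (-984832/(6*849**2))/(9 - 3*(-771)) = (-984832/(6*720801))/(9 + 2313) = -984832/4324806/2322 = -984832*1/4324806*(1/2322) = -492416/2162403*1/2322 = -246208/2510549883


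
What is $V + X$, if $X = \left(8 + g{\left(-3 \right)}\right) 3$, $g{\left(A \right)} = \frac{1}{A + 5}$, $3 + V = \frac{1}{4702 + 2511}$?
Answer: $\frac{324587}{14426} \approx 22.5$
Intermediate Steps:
$V = - \frac{21638}{7213}$ ($V = -3 + \frac{1}{4702 + 2511} = -3 + \frac{1}{7213} = - \frac{21638}{7213} \approx -2.9999$)
$g{\left(A \right)} = \frac{1}{5 + A}$
$X = \frac{51}{2}$ ($X = \left(8 + \frac{1}{5 - 3}\right) 3 = \left(8 + \frac{1}{2}\right) 3 = \frac{17}{2} \cdot 3 = \frac{51}{2} \approx 25.5$)
$V + X = - \frac{21638}{7213} + \frac{51}{2} = \frac{324587}{14426}$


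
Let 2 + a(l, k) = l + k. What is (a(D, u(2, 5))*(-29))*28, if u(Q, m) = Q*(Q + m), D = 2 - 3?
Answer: -8932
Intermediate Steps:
D = -1
a(l, k) = -2 + k + l (a(l, k) = -2 + (l + k) = -2 + (k + l) = -2 + k + l)
(a(D, u(2, 5))*(-29))*28 = ((-2 + 2*(2 + 5) - 1)*(-29))*28 = ((-2 + 2*7 - 1)*(-29))*28 = ((-2 + 14 - 1)*(-29))*28 = (11*(-29))*28 = -319*28 = -8932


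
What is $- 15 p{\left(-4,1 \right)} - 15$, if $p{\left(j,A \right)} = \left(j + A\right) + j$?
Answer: $90$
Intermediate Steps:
$p{\left(j,A \right)} = A + 2 j$ ($p{\left(j,A \right)} = \left(A + j\right) + j = A + 2 j$)
$- 15 p{\left(-4,1 \right)} - 15 = - 15 \left(1 + 2 \left(-4\right)\right) - 15 = - 15 \left(1 - 8\right) - 15 = \left(-15\right) \left(-7\right) - 15 = 105 - 15 = 90$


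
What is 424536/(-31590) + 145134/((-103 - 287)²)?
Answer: -8545177/684450 ≈ -12.485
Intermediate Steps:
424536/(-31590) + 145134/((-103 - 287)²) = 424536*(-1/31590) + 145134/((-390)²) = -70756/5265 + 145134/152100 = -70756/5265 + 145134*(1/152100) = -70756/5265 + 8063/8450 = -8545177/684450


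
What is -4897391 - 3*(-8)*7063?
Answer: -4727879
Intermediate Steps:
-4897391 - 3*(-8)*7063 = -4897391 + 24*7063 = -4897391 + 169512 = -4727879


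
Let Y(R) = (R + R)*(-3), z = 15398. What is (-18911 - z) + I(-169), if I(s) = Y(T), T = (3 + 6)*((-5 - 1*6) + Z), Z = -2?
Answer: -33607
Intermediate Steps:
T = -117 (T = (3 + 6)*((-5 - 1*6) - 2) = 9*((-5 - 6) - 2) = 9*(-11 - 2) = 9*(-13) = -117)
Y(R) = -6*R (Y(R) = (2*R)*(-3) = -6*R)
I(s) = 702 (I(s) = -6*(-117) = 702)
(-18911 - z) + I(-169) = (-18911 - 1*15398) + 702 = (-18911 - 15398) + 702 = -34309 + 702 = -33607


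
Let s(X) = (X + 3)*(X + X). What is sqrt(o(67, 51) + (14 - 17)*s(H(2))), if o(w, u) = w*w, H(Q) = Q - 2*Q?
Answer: sqrt(4501) ≈ 67.089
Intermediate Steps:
H(Q) = -Q
o(w, u) = w**2
s(X) = 2*X*(3 + X) (s(X) = (3 + X)*(2*X) = 2*X*(3 + X))
sqrt(o(67, 51) + (14 - 17)*s(H(2))) = sqrt(67**2 + (14 - 17)*(2*(-1*2)*(3 - 1*2))) = sqrt(4489 - 6*(-2)*(3 - 2)) = sqrt(4489 - 6*(-2)) = sqrt(4489 - 3*(-4)) = sqrt(4489 + 12) = sqrt(4501)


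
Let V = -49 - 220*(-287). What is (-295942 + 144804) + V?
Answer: -88047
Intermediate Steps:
V = 63091 (V = -49 + 63140 = 63091)
(-295942 + 144804) + V = (-295942 + 144804) + 63091 = -151138 + 63091 = -88047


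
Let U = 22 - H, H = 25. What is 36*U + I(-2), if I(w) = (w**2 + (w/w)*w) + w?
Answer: -108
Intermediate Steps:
U = -3 (U = 22 - 1*25 = 22 - 25 = -3)
I(w) = w**2 + 2*w (I(w) = (w**2 + 1*w) + w = (w**2 + w) + w = (w + w**2) + w = w**2 + 2*w)
36*U + I(-2) = 36*(-3) - 2*(2 - 2) = -108 - 2*0 = -108 + 0 = -108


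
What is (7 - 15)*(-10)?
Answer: 80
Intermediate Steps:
(7 - 15)*(-10) = -8*(-10) = 80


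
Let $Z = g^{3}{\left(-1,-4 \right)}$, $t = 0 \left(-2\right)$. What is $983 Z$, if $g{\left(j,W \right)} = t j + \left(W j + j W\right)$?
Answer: $503296$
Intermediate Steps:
$t = 0$
$g{\left(j,W \right)} = 2 W j$ ($g{\left(j,W \right)} = 0 j + \left(W j + j W\right) = 0 + \left(W j + W j\right) = 0 + 2 W j = 2 W j$)
$Z = 512$ ($Z = \left(2 \left(-4\right) \left(-1\right)\right)^{3} = 8^{3} = 512$)
$983 Z = 983 \cdot 512 = 503296$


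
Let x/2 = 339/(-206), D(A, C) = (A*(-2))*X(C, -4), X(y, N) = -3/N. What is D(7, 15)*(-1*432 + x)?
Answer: 941535/206 ≈ 4570.6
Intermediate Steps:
D(A, C) = -3*A/2 (D(A, C) = (A*(-2))*(-3/(-4)) = (-2*A)*(-3*(-¼)) = -2*A*(¾) = -3*A/2)
x = -339/103 (x = 2*(339/(-206)) = 2*(339*(-1/206)) = 2*(-339/206) = -339/103 ≈ -3.2913)
D(7, 15)*(-1*432 + x) = (-3/2*7)*(-1*432 - 339/103) = -21*(-432 - 339/103)/2 = -21/2*(-44835/103) = 941535/206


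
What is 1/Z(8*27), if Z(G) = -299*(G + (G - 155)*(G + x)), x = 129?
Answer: -1/6357039 ≈ -1.5731e-7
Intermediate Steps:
Z(G) = -299*G - 299*(-155 + G)*(129 + G) (Z(G) = -299*(G + (G - 155)*(G + 129)) = -299*(G + (-155 + G)*(129 + G)) = -299*G - 299*(-155 + G)*(129 + G))
1/Z(8*27) = 1/(5978505 - 299*(8*27)² + 7475*(8*27)) = 1/(5978505 - 299*216² + 7475*216) = 1/(5978505 - 299*46656 + 1614600) = 1/(5978505 - 13950144 + 1614600) = 1/(-6357039) = -1/6357039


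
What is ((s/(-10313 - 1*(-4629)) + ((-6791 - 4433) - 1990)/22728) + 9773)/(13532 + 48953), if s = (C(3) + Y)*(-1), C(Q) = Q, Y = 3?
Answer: 157807417111/1009023026340 ≈ 0.15640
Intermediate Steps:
s = -6 (s = (3 + 3)*(-1) = 6*(-1) = -6)
((s/(-10313 - 1*(-4629)) + ((-6791 - 4433) - 1990)/22728) + 9773)/(13532 + 48953) = ((-6/(-10313 - 1*(-4629)) + ((-6791 - 4433) - 1990)/22728) + 9773)/(13532 + 48953) = ((-6/(-10313 + 4629) + (-11224 - 1990)*(1/22728)) + 9773)/62485 = ((-6/(-5684) - 13214*1/22728) + 9773)*(1/62485) = ((-6*(-1/5684) - 6607/11364) + 9773)*(1/62485) = ((3/2842 - 6607/11364) + 9773)*(1/62485) = (-9371501/16148244 + 9773)*(1/62485) = (157807417111/16148244)*(1/62485) = 157807417111/1009023026340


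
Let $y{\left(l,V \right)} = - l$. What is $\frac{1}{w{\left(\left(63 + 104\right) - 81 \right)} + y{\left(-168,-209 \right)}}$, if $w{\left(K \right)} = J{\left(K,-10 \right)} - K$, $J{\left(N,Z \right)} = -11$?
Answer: $\frac{1}{71} \approx 0.014085$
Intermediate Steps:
$w{\left(K \right)} = -11 - K$
$\frac{1}{w{\left(\left(63 + 104\right) - 81 \right)} + y{\left(-168,-209 \right)}} = \frac{1}{\left(-11 - \left(\left(63 + 104\right) - 81\right)\right) - -168} = \frac{1}{\left(-11 - \left(167 - 81\right)\right) + 168} = \frac{1}{\left(-11 - 86\right) + 168} = \frac{1}{-97 + 168} = \frac{1}{71}$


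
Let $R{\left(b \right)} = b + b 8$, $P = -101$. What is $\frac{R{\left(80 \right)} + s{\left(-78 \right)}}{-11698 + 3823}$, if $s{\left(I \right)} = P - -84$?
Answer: $- \frac{703}{7875} \approx -0.08927$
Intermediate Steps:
$R{\left(b \right)} = 9 b$ ($R{\left(b \right)} = b + 8 b = 9 b$)
$s{\left(I \right)} = -17$ ($s{\left(I \right)} = -101 - -84 = -101 + 84 = -17$)
$\frac{R{\left(80 \right)} + s{\left(-78 \right)}}{-11698 + 3823} = \frac{9 \cdot 80 - 17}{-11698 + 3823} = \frac{720 - 17}{-7875} = 703 \left(- \frac{1}{7875}\right) = - \frac{703}{7875}$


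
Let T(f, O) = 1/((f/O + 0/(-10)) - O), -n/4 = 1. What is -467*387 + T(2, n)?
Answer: -1265101/7 ≈ -1.8073e+5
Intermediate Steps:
n = -4 (n = -4*1 = -4)
T(f, O) = 1/(-O + f/O) (T(f, O) = 1/((f/O + 0*(-⅒)) - O) = 1/((f/O + 0) - O) = 1/(f/O - O) = 1/(-O + f/O))
-467*387 + T(2, n) = -467*387 - 4/(2 - 1*(-4)²) = -180729 - 4/(2 - 1*16) = -180729 - 4/(2 - 16) = -180729 - 4/(-14) = -180729 - 4*(-1/14) = -180729 + 2/7 = -1265101/7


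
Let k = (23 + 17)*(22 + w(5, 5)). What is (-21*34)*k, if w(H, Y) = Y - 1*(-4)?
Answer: -885360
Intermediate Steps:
w(H, Y) = 4 + Y (w(H, Y) = Y + 4 = 4 + Y)
k = 1240 (k = (23 + 17)*(22 + (4 + 5)) = 40*(22 + 9) = 40*31 = 1240)
(-21*34)*k = -21*34*1240 = -714*1240 = -885360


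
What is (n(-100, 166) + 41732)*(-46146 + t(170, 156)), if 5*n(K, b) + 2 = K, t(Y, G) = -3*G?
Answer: -9721722612/5 ≈ -1.9443e+9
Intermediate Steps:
n(K, b) = -⅖ + K/5
(n(-100, 166) + 41732)*(-46146 + t(170, 156)) = ((-⅖ + (⅕)*(-100)) + 41732)*(-46146 - 3*156) = ((-⅖ - 20) + 41732)*(-46146 - 468) = (-102/5 + 41732)*(-46614) = (208558/5)*(-46614) = -9721722612/5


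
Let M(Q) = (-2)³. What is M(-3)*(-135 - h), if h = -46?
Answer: 712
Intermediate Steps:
M(Q) = -8
M(-3)*(-135 - h) = -8*(-135 - 1*(-46)) = -8*(-135 + 46) = -8*(-89) = 712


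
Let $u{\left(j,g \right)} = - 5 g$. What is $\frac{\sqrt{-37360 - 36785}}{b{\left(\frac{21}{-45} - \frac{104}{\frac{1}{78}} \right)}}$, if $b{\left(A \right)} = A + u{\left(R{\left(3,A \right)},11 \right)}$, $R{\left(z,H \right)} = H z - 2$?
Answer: $- \frac{15 i \sqrt{74145}}{122512} \approx - 0.033339 i$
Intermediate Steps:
$R{\left(z,H \right)} = -2 + H z$
$b{\left(A \right)} = -55 + A$ ($b{\left(A \right)} = A - 55 = -55 + A$)
$\frac{\sqrt{-37360 - 36785}}{b{\left(\frac{21}{-45} - \frac{104}{\frac{1}{78}} \right)}} = \frac{\sqrt{-37360 - 36785}}{-55 + \left(\frac{21}{-45} - \frac{104}{\frac{1}{78}}\right)} = \frac{\sqrt{-74145}}{-55 + \left(21 \left(- \frac{1}{45}\right) - 104 \frac{1}{\frac{1}{78}}\right)} = \frac{i \sqrt{74145}}{-55 - \frac{121687}{15}} = \frac{i \sqrt{74145}}{- \frac{122512}{15}} = i \sqrt{74145} \left(- \frac{15}{122512}\right) = - \frac{15 i \sqrt{74145}}{122512}$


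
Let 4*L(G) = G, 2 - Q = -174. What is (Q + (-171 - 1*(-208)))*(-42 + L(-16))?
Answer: -9798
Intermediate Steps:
Q = 176 (Q = 2 - 1*(-174) = 2 + 174 = 176)
L(G) = G/4
(Q + (-171 - 1*(-208)))*(-42 + L(-16)) = (176 + (-171 - 1*(-208)))*(-42 + (¼)*(-16)) = (176 + (-171 + 208))*(-42 - 4) = (176 + 37)*(-46) = 213*(-46) = -9798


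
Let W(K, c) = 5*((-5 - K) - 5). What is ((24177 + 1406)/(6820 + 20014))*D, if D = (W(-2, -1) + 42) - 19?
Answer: -434911/26834 ≈ -16.207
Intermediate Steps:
W(K, c) = -50 - 5*K (W(K, c) = 5*(-10 - K) = -50 - 5*K)
D = -17 (D = ((-50 - 5*(-2)) + 42) - 19 = ((-50 + 10) + 42) - 19 = (-40 + 42) - 19 = 2 - 19 = -17)
((24177 + 1406)/(6820 + 20014))*D = ((24177 + 1406)/(6820 + 20014))*(-17) = (25583/26834)*(-17) = -434911/26834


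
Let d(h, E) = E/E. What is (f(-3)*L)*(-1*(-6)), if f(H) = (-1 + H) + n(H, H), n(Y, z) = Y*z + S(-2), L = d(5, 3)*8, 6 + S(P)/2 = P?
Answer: -528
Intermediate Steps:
d(h, E) = 1
S(P) = -12 + 2*P
L = 8 (L = 1*8 = 8)
n(Y, z) = -16 + Y*z (n(Y, z) = Y*z + (-12 + 2*(-2)) = Y*z + (-12 - 4) = Y*z - 16 = -16 + Y*z)
f(H) = -17 + H + H**2 (f(H) = (-1 + H) + (-16 + H*H) = (-1 + H) + (-16 + H**2) = -17 + H + H**2)
(f(-3)*L)*(-1*(-6)) = ((-17 - 3 + (-3)**2)*8)*(-1*(-6)) = ((-17 - 3 + 9)*8)*6 = -11*8*6 = -88*6 = -528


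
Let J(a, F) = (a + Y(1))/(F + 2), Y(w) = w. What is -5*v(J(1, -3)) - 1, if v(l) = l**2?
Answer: -21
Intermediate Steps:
J(a, F) = (1 + a)/(2 + F) (J(a, F) = (a + 1)/(F + 2) = (1 + a)/(2 + F))
-5*v(J(1, -3)) - 1 = -5*(1 + 1)**2/(2 - 3)**2 - 1 = -5*(2/(-1))**2 - 1 = -5*(-1*2)**2 - 1 = -5*(-2)**2 - 1 = -5*4 - 1 = -20 - 1 = -21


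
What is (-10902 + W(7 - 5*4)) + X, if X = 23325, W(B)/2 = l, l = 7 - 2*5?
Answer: 12417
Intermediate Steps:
l = -3 (l = 7 - 10 = -3)
W(B) = -6 (W(B) = 2*(-3) = -6)
(-10902 + W(7 - 5*4)) + X = (-10902 - 6) + 23325 = -10908 + 23325 = 12417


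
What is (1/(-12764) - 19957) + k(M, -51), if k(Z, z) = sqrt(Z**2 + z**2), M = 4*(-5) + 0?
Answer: -254731149/12764 + sqrt(3001) ≈ -19902.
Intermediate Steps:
M = -20 (M = -20 + 0 = -20)
(1/(-12764) - 19957) + k(M, -51) = (1/(-12764) - 19957) + sqrt((-20)**2 + (-51)**2) = (-1/12764 - 19957) + sqrt(400 + 2601) = -254731149/12764 + sqrt(3001)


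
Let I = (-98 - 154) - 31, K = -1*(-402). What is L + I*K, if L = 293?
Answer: -113473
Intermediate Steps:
K = 402
I = -283 (I = -252 - 31 = -283)
L + I*K = 293 - 283*402 = 293 - 113766 = -113473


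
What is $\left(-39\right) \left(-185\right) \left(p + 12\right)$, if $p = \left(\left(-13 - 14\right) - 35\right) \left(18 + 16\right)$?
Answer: $-15122640$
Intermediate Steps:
$p = -2108$ ($p = \left(-27 - 35\right) 34 = \left(-62\right) 34 = -2108$)
$\left(-39\right) \left(-185\right) \left(p + 12\right) = \left(-39\right) \left(-185\right) \left(-2108 + 12\right) = 7215 \left(-2096\right) = -15122640$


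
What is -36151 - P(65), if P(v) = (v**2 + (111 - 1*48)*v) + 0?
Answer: -44471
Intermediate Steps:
P(v) = v**2 + 63*v (P(v) = (v**2 + (111 - 48)*v) + 0 = (v**2 + 63*v) + 0 = v**2 + 63*v)
-36151 - P(65) = -36151 - 65*(63 + 65) = -36151 - 65*128 = -36151 - 1*8320 = -36151 - 8320 = -44471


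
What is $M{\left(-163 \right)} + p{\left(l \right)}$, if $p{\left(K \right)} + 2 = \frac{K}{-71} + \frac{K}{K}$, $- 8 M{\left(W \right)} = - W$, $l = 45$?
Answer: $- \frac{12501}{568} \approx -22.009$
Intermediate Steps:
$M{\left(W \right)} = \frac{W}{8}$ ($M{\left(W \right)} = - \frac{\left(-1\right) W}{8} = \frac{W}{8}$)
$p{\left(K \right)} = -1 - \frac{K}{71}$ ($p{\left(K \right)} = -2 + \left(\frac{K}{-71} + \frac{K}{K}\right) = -2 + \left(K \left(- \frac{1}{71}\right) + 1\right) = -2 - \left(-1 + \frac{K}{71}\right) = -1 - \frac{K}{71}$)
$M{\left(-163 \right)} + p{\left(l \right)} = \frac{1}{8} \left(-163\right) - \frac{116}{71} = - \frac{163}{8} - \frac{116}{71} = - \frac{12501}{568}$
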